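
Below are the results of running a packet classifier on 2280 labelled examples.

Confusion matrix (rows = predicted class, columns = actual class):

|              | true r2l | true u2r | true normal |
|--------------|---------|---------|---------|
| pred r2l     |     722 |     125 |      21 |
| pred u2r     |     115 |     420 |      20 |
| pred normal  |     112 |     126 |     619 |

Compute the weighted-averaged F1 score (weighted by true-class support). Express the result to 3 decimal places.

0.769

Per-class F1 score (2·TP/(2·TP+FP+FN)):
  r2l: TP=722, FP=125+21=146, FN=115+112=227 → 1444/1817 = 0.7947
  u2r: TP=420, FP=115+20=135, FN=125+126=251 → 840/1226 = 0.6852
  normal: TP=619, FP=112+126=238, FN=21+20=41 → 1238/1517 = 0.8161
Weighted-F1 score = Σ (supportᵢ/N)·F1 scoreᵢ with N=2280: (949/2280)·0.7947 + (671/2280)·0.6852 + (660/2280)·0.8161 = 0.769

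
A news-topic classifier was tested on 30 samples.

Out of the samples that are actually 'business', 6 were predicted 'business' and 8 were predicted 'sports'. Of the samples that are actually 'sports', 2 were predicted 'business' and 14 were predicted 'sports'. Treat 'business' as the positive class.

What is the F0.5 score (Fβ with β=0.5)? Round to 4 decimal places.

0.6522

Fβ = (1+β²)·TP / ((1+β²)·TP + β²·FN + FP), with β²=1/4
= 1.25·6 / (1.25·6 + 0.25·8 + 2) = 0.6522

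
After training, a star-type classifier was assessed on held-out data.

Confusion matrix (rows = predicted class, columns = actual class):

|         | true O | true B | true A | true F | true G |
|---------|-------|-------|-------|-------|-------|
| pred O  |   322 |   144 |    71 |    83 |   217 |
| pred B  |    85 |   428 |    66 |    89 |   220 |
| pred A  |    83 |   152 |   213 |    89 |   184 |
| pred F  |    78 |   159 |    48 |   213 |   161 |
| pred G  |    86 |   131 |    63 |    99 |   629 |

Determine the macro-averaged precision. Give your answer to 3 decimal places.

Per-class precision (TP/(TP+FP)):
  O: TP=322, FP=144+71+83+217=515 → 322/837 = 0.3847
  B: TP=428, FP=85+66+89+220=460 → 428/888 = 0.4820
  A: TP=213, FP=83+152+89+184=508 → 213/721 = 0.2954
  F: TP=213, FP=78+159+48+161=446 → 213/659 = 0.3232
  G: TP=629, FP=86+131+63+99=379 → 629/1008 = 0.6240
Macro-precision = mean = (0.3847 + 0.4820 + 0.2954 + 0.3232 + 0.6240) / 5 = 0.422

0.422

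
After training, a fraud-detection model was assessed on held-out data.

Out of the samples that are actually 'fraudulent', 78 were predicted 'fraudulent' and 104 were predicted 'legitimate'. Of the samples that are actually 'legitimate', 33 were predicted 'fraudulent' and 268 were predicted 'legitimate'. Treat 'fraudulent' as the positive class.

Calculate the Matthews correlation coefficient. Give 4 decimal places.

MCC = (TP·TN − FP·FN) / √((TP+FP)(TP+FN)(TN+FP)(TN+FN))
Numerator = 78·268 − 33·104 = 17472
Denominator = √(111·182·301·372) = √2262058344 = 47561.1012
MCC = 17472 / 47561.1012 = 0.3674

0.3674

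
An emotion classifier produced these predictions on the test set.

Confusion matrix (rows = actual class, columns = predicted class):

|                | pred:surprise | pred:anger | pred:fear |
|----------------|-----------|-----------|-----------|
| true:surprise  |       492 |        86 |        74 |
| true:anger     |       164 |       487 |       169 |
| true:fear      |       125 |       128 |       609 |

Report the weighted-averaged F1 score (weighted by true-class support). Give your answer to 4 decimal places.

0.6792

Per-class F1 score (2·TP/(2·TP+FP+FN)):
  surprise: TP=492, FP=164+125=289, FN=86+74=160 → 984/1433 = 0.68667
  anger: TP=487, FP=86+128=214, FN=164+169=333 → 974/1521 = 0.64037
  fear: TP=609, FP=74+169=243, FN=125+128=253 → 1218/1714 = 0.71062
Weighted-F1 score = Σ (supportᵢ/N)·F1 scoreᵢ with N=2334: (652/2334)·0.68667 + (820/2334)·0.64037 + (862/2334)·0.71062 = 0.6792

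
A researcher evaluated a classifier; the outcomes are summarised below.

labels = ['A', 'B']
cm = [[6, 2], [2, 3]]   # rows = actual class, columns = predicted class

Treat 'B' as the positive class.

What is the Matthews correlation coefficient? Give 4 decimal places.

0.3500

MCC = (TP·TN − FP·FN) / √((TP+FP)(TP+FN)(TN+FP)(TN+FN))
Numerator = 3·6 − 2·2 = 14
Denominator = √(5·5·8·8) = √1600 = 40.0000
MCC = 14 / 40.0000 = 0.3500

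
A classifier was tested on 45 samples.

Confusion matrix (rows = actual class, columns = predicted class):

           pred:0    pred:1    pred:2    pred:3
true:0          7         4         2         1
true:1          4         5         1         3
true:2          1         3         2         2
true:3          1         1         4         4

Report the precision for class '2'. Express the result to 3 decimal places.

precision = TP/(TP+FP).
2: TP=2, FP=2+1+4=7 → 2/9 = 0.2222

0.222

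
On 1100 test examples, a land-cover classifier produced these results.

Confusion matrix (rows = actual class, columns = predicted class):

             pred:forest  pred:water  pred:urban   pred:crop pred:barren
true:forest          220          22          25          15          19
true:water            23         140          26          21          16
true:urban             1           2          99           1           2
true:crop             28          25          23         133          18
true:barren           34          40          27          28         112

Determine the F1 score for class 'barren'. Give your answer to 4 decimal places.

F1 score = 2·TP/(2·TP+FP+FN).
barren: TP=112, FP=19+16+2+18=55, FN=34+40+27+28=129 → 224/408 = 0.54902

0.5490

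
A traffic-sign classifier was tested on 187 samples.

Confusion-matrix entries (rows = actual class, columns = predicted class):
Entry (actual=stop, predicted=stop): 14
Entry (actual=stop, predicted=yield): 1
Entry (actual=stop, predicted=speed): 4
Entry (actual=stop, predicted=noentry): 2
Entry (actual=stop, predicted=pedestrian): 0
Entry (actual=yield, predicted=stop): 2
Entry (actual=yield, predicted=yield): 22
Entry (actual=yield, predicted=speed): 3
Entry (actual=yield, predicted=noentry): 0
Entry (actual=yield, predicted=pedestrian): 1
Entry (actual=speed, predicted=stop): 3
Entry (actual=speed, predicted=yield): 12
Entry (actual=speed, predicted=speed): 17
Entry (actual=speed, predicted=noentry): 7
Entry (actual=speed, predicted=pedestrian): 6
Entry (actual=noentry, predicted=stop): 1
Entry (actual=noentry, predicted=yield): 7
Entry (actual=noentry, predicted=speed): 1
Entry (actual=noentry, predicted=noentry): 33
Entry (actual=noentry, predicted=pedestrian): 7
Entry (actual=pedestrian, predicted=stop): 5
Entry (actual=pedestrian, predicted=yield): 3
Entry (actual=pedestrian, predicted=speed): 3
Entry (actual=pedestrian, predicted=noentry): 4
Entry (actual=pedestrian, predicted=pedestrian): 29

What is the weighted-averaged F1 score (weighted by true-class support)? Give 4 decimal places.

0.6096

Per-class F1 score (2·TP/(2·TP+FP+FN)):
  stop: TP=14, FP=2+3+1+5=11, FN=1+4+2+0=7 → 28/46 = 0.60870
  yield: TP=22, FP=1+12+7+3=23, FN=2+3+0+1=6 → 44/73 = 0.60274
  speed: TP=17, FP=4+3+1+3=11, FN=3+12+7+6=28 → 34/73 = 0.46575
  noentry: TP=33, FP=2+0+7+4=13, FN=1+7+1+7=16 → 66/95 = 0.69474
  pedestrian: TP=29, FP=0+1+6+7=14, FN=5+3+3+4=15 → 58/87 = 0.66667
Weighted-F1 score = Σ (supportᵢ/N)·F1 scoreᵢ with N=187: (21/187)·0.60870 + (28/187)·0.60274 + (45/187)·0.46575 + (49/187)·0.69474 + (44/187)·0.66667 = 0.6096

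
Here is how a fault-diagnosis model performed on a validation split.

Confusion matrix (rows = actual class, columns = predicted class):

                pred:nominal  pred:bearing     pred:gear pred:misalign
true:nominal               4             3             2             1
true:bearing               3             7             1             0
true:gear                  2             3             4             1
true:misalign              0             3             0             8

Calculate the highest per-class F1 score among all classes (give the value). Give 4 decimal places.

Per-class F1 score (2·TP/(2·TP+FP+FN)):
  nominal: TP=4, FP=3+2+0=5, FN=3+2+1=6 → 8/19 = 0.42105
  bearing: TP=7, FP=3+3+3=9, FN=3+1+0=4 → 14/27 = 0.51852
  gear: TP=4, FP=2+1+0=3, FN=2+3+1=6 → 8/17 = 0.47059
  misalign: TP=8, FP=1+0+1=2, FN=0+3+0=3 → 16/21 = 0.76190
Highest is class 'misalign' with F1 score = 0.7619.

0.7619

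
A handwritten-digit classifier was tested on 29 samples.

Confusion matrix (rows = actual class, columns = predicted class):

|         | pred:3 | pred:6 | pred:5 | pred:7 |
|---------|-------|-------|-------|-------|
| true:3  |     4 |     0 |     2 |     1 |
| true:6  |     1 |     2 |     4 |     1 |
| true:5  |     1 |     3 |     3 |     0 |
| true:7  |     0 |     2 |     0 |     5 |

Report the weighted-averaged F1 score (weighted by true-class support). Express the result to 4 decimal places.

0.4850

Per-class F1 score (2·TP/(2·TP+FP+FN)):
  3: TP=4, FP=1+1+0=2, FN=0+2+1=3 → 8/13 = 0.61538
  6: TP=2, FP=0+3+2=5, FN=1+4+1=6 → 4/15 = 0.26667
  5: TP=3, FP=2+4+0=6, FN=1+3+0=4 → 6/16 = 0.37500
  7: TP=5, FP=1+1+0=2, FN=0+2+0=2 → 10/14 = 0.71429
Weighted-F1 score = Σ (supportᵢ/N)·F1 scoreᵢ with N=29: (7/29)·0.61538 + (8/29)·0.26667 + (7/29)·0.37500 + (7/29)·0.71429 = 0.4850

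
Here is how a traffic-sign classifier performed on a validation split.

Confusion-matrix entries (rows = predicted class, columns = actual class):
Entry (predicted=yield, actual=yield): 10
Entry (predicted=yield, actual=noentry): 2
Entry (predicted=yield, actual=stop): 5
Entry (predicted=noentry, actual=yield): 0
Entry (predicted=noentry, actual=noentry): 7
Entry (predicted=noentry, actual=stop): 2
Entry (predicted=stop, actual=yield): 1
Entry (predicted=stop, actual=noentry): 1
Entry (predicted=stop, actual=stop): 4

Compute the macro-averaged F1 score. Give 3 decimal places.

Per-class F1 score (2·TP/(2·TP+FP+FN)):
  yield: TP=10, FP=2+5=7, FN=0+1=1 → 20/28 = 0.7143
  noentry: TP=7, FP=0+2=2, FN=2+1=3 → 14/19 = 0.7368
  stop: TP=4, FP=1+1=2, FN=5+2=7 → 8/17 = 0.4706
Macro-F1 score = mean = (0.7143 + 0.7368 + 0.4706) / 3 = 0.641

0.641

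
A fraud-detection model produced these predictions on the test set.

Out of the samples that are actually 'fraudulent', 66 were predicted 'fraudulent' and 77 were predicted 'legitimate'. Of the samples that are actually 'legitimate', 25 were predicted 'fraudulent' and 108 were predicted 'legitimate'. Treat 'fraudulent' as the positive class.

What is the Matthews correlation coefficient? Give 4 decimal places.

0.2908

MCC = (TP·TN − FP·FN) / √((TP+FP)(TP+FN)(TN+FP)(TN+FN))
Numerator = 66·108 − 25·77 = 5203
Denominator = √(91·143·133·185) = √320184865 = 17893.7102
MCC = 5203 / 17893.7102 = 0.2908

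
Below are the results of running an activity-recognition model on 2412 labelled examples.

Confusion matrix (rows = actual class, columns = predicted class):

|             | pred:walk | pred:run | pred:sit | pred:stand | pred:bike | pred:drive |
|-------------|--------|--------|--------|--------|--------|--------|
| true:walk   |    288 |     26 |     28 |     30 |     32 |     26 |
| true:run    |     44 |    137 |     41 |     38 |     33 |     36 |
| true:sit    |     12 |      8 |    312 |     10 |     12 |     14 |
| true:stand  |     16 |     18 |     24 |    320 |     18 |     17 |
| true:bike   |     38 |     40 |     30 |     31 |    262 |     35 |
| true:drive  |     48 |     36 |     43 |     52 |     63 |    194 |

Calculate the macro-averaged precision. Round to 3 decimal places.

Per-class precision (TP/(TP+FP)):
  walk: TP=288, FP=44+12+16+38+48=158 → 288/446 = 0.6457
  run: TP=137, FP=26+8+18+40+36=128 → 137/265 = 0.5170
  sit: TP=312, FP=28+41+24+30+43=166 → 312/478 = 0.6527
  stand: TP=320, FP=30+38+10+31+52=161 → 320/481 = 0.6653
  bike: TP=262, FP=32+33+12+18+63=158 → 262/420 = 0.6238
  drive: TP=194, FP=26+36+14+17+35=128 → 194/322 = 0.6025
Macro-precision = mean = (0.6457 + 0.5170 + 0.6527 + 0.6653 + 0.6238 + 0.6025) / 6 = 0.618

0.618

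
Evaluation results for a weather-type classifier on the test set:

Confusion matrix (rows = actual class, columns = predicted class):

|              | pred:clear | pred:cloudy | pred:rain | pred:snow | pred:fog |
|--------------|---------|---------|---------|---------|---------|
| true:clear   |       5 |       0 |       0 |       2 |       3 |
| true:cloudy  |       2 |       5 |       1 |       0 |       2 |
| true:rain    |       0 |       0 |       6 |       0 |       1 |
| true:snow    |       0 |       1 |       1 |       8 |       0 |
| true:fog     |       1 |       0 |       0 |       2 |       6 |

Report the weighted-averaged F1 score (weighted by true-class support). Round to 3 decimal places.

0.648

Per-class F1 score (2·TP/(2·TP+FP+FN)):
  clear: TP=5, FP=2+0+0+1=3, FN=0+0+2+3=5 → 10/18 = 0.5556
  cloudy: TP=5, FP=0+0+1+0=1, FN=2+1+0+2=5 → 10/16 = 0.6250
  rain: TP=6, FP=0+1+1+0=2, FN=0+0+0+1=1 → 12/15 = 0.8000
  snow: TP=8, FP=2+0+0+2=4, FN=0+1+1+0=2 → 16/22 = 0.7273
  fog: TP=6, FP=3+2+1+0=6, FN=1+0+0+2=3 → 12/21 = 0.5714
Weighted-F1 score = Σ (supportᵢ/N)·F1 scoreᵢ with N=46: (10/46)·0.5556 + (10/46)·0.6250 + (7/46)·0.8000 + (10/46)·0.7273 + (9/46)·0.5714 = 0.648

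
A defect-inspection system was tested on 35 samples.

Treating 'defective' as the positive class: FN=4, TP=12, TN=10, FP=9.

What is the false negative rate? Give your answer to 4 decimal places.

0.2500

FNR = FN/(FN+TP) = 4/(4+12) = 0.2500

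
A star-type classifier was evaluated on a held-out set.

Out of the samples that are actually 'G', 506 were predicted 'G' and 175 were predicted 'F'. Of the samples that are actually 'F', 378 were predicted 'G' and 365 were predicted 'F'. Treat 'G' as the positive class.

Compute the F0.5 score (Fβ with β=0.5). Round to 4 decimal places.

Fβ = (1+β²)·TP / ((1+β²)·TP + β²·FN + FP), with β²=1/4
= 1.25·506 / (1.25·506 + 0.25·175 + 378) = 0.6000

0.6000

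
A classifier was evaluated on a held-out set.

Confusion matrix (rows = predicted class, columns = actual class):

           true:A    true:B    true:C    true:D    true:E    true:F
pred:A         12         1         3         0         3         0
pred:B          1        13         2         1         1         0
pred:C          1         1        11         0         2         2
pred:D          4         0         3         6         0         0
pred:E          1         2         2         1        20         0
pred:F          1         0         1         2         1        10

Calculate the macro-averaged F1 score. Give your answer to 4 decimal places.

0.6566

Per-class F1 score (2·TP/(2·TP+FP+FN)):
  A: TP=12, FP=1+3+0+3+0=7, FN=1+1+4+1+1=8 → 24/39 = 0.61538
  B: TP=13, FP=1+2+1+1+0=5, FN=1+1+0+2+0=4 → 26/35 = 0.74286
  C: TP=11, FP=1+1+0+2+2=6, FN=3+2+3+2+1=11 → 22/39 = 0.56410
  D: TP=6, FP=4+0+3+0+0=7, FN=0+1+0+1+2=4 → 12/23 = 0.52174
  E: TP=20, FP=1+2+2+1+0=6, FN=3+1+2+0+1=7 → 40/53 = 0.75472
  F: TP=10, FP=1+0+1+2+1=5, FN=0+0+2+0+0=2 → 20/27 = 0.74074
Macro-F1 score = mean = (0.61538 + 0.74286 + 0.56410 + 0.52174 + 0.75472 + 0.74074) / 6 = 0.6566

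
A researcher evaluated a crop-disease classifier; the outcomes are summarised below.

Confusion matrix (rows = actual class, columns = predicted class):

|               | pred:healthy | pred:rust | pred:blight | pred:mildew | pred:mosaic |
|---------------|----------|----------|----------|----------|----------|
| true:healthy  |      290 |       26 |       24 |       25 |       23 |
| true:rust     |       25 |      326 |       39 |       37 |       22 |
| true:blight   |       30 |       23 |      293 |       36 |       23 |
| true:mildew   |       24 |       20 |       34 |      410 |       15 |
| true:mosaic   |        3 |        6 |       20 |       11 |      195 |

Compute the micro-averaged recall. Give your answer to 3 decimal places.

0.765

Micro-averaging pools counts across classes: ΣTP=1514, ΣFP=466, ΣFN=466.
Micro-recall = TP/(TP+FN) on pooled counts = 0.765 (equals overall accuracy in single-label multiclass).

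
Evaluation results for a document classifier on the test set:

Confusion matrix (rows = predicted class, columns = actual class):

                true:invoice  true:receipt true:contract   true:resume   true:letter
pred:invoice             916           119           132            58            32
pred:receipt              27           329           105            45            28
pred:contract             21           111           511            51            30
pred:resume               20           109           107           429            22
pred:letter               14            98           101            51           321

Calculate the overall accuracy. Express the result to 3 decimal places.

0.662

Accuracy = trace / total = (916+329+511+429+321=2506) / 3787 = 2506/3787 = 0.662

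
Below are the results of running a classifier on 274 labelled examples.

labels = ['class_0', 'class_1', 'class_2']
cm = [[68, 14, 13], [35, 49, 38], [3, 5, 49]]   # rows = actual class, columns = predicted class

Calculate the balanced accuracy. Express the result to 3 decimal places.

Balanced accuracy = mean of per-class recall.
  class_0: recall = 68/95 = 0.7158
  class_1: recall = 49/122 = 0.4016
  class_2: recall = 49/57 = 0.8596
Mean = (0.7158 + 0.4016 + 0.8596) / 3 = 0.659

0.659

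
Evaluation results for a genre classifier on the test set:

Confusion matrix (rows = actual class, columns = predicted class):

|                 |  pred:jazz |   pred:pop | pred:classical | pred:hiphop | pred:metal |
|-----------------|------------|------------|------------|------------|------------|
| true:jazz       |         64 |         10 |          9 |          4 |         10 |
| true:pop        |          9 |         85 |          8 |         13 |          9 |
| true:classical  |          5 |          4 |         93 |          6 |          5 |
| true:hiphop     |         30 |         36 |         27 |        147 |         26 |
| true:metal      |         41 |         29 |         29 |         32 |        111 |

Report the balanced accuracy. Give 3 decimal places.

0.636

Balanced accuracy = mean of per-class recall.
  jazz: recall = 64/97 = 0.6598
  pop: recall = 85/124 = 0.6855
  classical: recall = 93/113 = 0.8230
  hiphop: recall = 147/266 = 0.5526
  metal: recall = 111/242 = 0.4587
Mean = (0.6598 + 0.6855 + 0.8230 + 0.5526 + 0.4587) / 5 = 0.636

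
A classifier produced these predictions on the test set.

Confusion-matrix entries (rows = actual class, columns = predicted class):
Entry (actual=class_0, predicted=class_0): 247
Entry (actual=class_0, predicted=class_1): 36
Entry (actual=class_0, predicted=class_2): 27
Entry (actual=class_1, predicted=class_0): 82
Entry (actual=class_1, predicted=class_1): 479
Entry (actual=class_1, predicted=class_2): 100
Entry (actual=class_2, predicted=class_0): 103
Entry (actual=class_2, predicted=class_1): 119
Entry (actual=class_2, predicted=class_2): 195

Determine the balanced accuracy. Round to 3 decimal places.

0.663

Balanced accuracy = mean of per-class recall.
  class_0: recall = 247/310 = 0.7968
  class_1: recall = 479/661 = 0.7247
  class_2: recall = 195/417 = 0.4676
Mean = (0.7968 + 0.7247 + 0.4676) / 3 = 0.663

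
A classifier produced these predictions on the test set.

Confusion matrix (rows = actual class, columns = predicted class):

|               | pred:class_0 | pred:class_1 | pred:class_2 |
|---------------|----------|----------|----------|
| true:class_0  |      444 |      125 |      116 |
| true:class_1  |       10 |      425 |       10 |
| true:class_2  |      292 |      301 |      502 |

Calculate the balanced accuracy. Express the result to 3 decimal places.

0.687

Balanced accuracy = mean of per-class recall.
  class_0: recall = 444/685 = 0.6482
  class_1: recall = 425/445 = 0.9551
  class_2: recall = 502/1095 = 0.4584
Mean = (0.6482 + 0.9551 + 0.4584) / 3 = 0.687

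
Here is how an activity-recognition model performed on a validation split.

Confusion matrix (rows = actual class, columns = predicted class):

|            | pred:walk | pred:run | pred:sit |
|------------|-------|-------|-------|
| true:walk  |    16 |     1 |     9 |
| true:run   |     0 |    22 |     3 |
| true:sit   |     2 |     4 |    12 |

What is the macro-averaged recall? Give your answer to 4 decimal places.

Per-class recall (TP/(TP+FN)):
  walk: TP=16, FN=1+9=10 → 16/26 = 0.61538
  run: TP=22, FN=0+3=3 → 22/25 = 0.88000
  sit: TP=12, FN=2+4=6 → 12/18 = 0.66667
Macro-recall = mean = (0.61538 + 0.88000 + 0.66667) / 3 = 0.7207

0.7207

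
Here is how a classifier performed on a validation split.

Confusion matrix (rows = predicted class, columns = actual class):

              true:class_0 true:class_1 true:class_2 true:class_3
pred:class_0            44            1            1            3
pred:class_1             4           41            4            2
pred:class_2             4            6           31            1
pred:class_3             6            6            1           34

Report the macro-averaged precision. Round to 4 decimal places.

Per-class precision (TP/(TP+FP)):
  class_0: TP=44, FP=1+1+3=5 → 44/49 = 0.89796
  class_1: TP=41, FP=4+4+2=10 → 41/51 = 0.80392
  class_2: TP=31, FP=4+6+1=11 → 31/42 = 0.73810
  class_3: TP=34, FP=6+6+1=13 → 34/47 = 0.72340
Macro-precision = mean = (0.89796 + 0.80392 + 0.73810 + 0.72340) / 4 = 0.7908

0.7908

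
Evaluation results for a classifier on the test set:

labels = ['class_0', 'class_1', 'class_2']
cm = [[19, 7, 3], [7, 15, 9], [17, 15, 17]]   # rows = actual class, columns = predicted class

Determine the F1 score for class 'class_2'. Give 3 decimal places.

One-vs-rest for 'class_2': TP = diagonal; FP = other classes predicted 'class_2'; FN = 'class_2' predicted as other.
F1 score = 2·TP/(2·TP+FP+FN).
class_2: TP=17, FP=3+9=12, FN=17+15=32 → 34/78 = 0.4359

0.436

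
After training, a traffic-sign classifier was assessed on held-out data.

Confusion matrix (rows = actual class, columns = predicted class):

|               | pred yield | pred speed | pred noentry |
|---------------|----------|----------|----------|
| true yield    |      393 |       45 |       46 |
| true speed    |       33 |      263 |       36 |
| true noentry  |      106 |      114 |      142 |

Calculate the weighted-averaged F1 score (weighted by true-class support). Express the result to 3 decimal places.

Per-class F1 score (2·TP/(2·TP+FP+FN)):
  yield: TP=393, FP=33+106=139, FN=45+46=91 → 786/1016 = 0.7736
  speed: TP=263, FP=45+114=159, FN=33+36=69 → 526/754 = 0.6976
  noentry: TP=142, FP=46+36=82, FN=106+114=220 → 284/586 = 0.4846
Weighted-F1 score = Σ (supportᵢ/N)·F1 scoreᵢ with N=1178: (484/1178)·0.7736 + (332/1178)·0.6976 + (362/1178)·0.4846 = 0.663

0.663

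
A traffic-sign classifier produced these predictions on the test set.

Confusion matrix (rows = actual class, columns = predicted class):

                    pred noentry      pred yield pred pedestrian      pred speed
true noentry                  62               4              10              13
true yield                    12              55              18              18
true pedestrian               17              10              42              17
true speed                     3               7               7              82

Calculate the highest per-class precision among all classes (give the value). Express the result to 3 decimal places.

0.724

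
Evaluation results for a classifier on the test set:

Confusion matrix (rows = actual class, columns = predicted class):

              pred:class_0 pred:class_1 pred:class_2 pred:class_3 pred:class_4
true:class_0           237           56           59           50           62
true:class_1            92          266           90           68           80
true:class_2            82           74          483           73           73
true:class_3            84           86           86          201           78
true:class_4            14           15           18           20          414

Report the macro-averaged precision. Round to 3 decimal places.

0.546

Per-class precision (TP/(TP+FP)):
  class_0: TP=237, FP=92+82+84+14=272 → 237/509 = 0.4656
  class_1: TP=266, FP=56+74+86+15=231 → 266/497 = 0.5352
  class_2: TP=483, FP=59+90+86+18=253 → 483/736 = 0.6563
  class_3: TP=201, FP=50+68+73+20=211 → 201/412 = 0.4879
  class_4: TP=414, FP=62+80+73+78=293 → 414/707 = 0.5856
Macro-precision = mean = (0.4656 + 0.5352 + 0.6563 + 0.4879 + 0.5856) / 5 = 0.546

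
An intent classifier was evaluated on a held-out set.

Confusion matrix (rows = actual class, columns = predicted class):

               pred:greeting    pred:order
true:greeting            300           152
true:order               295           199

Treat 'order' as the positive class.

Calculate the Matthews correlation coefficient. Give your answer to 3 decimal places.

0.069

MCC = (TP·TN − FP·FN) / √((TP+FP)(TP+FN)(TN+FP)(TN+FN))
Numerator = 199·300 − 152·295 = 14860
Denominator = √(351·494·452·595) = √46632582360 = 215945.7857
MCC = 14860 / 215945.7857 = 0.069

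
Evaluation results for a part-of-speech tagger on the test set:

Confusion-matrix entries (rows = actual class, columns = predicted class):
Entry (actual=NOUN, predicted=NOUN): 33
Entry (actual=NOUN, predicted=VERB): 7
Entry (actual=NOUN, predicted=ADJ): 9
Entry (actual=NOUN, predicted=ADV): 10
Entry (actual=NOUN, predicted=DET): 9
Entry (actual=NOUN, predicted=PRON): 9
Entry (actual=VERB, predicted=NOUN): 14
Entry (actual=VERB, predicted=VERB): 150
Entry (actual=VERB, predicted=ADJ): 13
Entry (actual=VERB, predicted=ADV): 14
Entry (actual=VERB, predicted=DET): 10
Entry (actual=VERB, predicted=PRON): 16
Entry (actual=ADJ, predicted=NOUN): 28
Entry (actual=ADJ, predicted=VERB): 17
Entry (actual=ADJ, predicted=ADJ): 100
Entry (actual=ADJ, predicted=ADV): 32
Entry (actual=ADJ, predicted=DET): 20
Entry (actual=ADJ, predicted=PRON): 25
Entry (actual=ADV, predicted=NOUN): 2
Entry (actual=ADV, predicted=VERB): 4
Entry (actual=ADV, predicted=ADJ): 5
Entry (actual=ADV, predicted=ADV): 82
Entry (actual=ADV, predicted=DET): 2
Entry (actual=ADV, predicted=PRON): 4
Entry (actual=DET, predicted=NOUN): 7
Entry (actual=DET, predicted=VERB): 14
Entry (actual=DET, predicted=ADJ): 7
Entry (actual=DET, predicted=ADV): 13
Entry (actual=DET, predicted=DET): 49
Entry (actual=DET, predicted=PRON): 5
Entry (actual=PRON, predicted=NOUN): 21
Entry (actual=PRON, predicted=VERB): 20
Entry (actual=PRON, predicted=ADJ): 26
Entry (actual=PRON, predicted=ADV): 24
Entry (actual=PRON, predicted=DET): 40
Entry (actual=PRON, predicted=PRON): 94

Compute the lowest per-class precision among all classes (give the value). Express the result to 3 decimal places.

0.314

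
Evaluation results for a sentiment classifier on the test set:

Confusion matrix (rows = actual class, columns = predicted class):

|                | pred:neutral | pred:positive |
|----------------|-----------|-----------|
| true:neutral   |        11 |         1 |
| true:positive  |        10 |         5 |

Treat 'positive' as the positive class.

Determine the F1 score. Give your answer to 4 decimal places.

Precision = TP/(TP+FP) = 5/6 = 0.8333
Recall = TP/(TP+FN) = 5/15 = 0.3333
F1 = 2·TP/(2·TP+FP+FN) = 10/21 = 0.4762

0.4762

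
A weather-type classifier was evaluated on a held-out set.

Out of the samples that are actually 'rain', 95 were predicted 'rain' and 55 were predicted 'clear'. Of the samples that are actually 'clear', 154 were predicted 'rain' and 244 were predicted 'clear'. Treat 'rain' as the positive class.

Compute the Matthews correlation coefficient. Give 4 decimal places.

0.2206

MCC = (TP·TN − FP·FN) / √((TP+FP)(TP+FN)(TN+FP)(TN+FN))
Numerator = 95·244 − 154·55 = 14710
Denominator = √(249·150·398·299) = √4444724700 = 66668.7686
MCC = 14710 / 66668.7686 = 0.2206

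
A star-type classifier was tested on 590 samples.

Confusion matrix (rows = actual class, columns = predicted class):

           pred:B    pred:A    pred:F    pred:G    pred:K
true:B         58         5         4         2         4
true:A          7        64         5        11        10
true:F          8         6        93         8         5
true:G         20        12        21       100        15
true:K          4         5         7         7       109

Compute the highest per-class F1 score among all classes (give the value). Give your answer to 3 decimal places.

0.793

Per-class F1 score (2·TP/(2·TP+FP+FN)):
  B: TP=58, FP=7+8+20+4=39, FN=5+4+2+4=15 → 116/170 = 0.6824
  A: TP=64, FP=5+6+12+5=28, FN=7+5+11+10=33 → 128/189 = 0.6772
  F: TP=93, FP=4+5+21+7=37, FN=8+6+8+5=27 → 186/250 = 0.7440
  G: TP=100, FP=2+11+8+7=28, FN=20+12+21+15=68 → 200/296 = 0.6757
  K: TP=109, FP=4+10+5+15=34, FN=4+5+7+7=23 → 218/275 = 0.7927
Highest is class 'K' with F1 score = 0.793.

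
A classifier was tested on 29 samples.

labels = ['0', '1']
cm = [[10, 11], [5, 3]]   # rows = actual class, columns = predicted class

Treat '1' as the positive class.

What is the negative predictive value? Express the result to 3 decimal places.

0.667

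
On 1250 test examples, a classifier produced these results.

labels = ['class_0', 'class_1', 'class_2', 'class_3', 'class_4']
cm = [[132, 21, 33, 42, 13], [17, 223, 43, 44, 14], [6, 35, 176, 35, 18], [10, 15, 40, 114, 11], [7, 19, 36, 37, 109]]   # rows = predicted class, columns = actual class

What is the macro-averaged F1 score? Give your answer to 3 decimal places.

0.598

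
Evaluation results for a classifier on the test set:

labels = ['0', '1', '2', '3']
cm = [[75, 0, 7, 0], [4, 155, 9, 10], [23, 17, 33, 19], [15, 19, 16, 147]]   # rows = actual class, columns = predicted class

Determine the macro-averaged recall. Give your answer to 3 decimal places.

0.723

Per-class recall (TP/(TP+FN)):
  0: TP=75, FN=0+7+0=7 → 75/82 = 0.9146
  1: TP=155, FN=4+9+10=23 → 155/178 = 0.8708
  2: TP=33, FN=23+17+19=59 → 33/92 = 0.3587
  3: TP=147, FN=15+19+16=50 → 147/197 = 0.7462
Macro-recall = mean = (0.9146 + 0.8708 + 0.3587 + 0.7462) / 4 = 0.723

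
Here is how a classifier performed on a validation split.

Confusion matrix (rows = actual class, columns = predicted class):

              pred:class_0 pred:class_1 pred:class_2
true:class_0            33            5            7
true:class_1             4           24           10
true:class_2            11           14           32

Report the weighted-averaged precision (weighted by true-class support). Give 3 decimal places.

0.638

Per-class precision (TP/(TP+FP)):
  class_0: TP=33, FP=4+11=15 → 33/48 = 0.6875
  class_1: TP=24, FP=5+14=19 → 24/43 = 0.5581
  class_2: TP=32, FP=7+10=17 → 32/49 = 0.6531
Weighted-precision = Σ (supportᵢ/N)·precisionᵢ with N=140: (45/140)·0.6875 + (38/140)·0.5581 + (57/140)·0.6531 = 0.638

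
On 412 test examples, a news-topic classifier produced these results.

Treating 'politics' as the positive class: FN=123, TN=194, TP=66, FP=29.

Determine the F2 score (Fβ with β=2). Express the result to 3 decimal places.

Fβ = (1+β²)·TP / ((1+β²)·TP + β²·FN + FP), with β²=4
= 5·66 / (5·66 + 4·123 + 29) = 0.388

0.388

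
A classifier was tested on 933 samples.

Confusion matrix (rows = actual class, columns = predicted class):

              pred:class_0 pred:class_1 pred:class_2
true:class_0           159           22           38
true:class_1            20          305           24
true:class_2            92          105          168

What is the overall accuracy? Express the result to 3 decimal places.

0.677

Accuracy = trace / total = (159+305+168=632) / 933 = 632/933 = 0.677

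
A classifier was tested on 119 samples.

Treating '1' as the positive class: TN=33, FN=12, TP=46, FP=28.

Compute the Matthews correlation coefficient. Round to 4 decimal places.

MCC = (TP·TN − FP·FN) / √((TP+FP)(TP+FN)(TN+FP)(TN+FN))
Numerator = 46·33 − 28·12 = 1182
Denominator = √(74·58·61·45) = √11781540 = 3432.4248
MCC = 1182 / 3432.4248 = 0.3444

0.3444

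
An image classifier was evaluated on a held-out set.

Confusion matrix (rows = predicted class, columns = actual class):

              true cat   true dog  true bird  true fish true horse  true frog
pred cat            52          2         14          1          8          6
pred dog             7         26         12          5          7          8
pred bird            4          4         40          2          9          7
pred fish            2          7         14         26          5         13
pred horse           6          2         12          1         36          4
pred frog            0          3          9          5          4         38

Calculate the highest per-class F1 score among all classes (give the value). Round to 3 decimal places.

Per-class F1 score (2·TP/(2·TP+FP+FN)):
  cat: TP=52, FP=2+14+1+8+6=31, FN=7+4+2+6+0=19 → 104/154 = 0.6753
  dog: TP=26, FP=7+12+5+7+8=39, FN=2+4+7+2+3=18 → 52/109 = 0.4771
  bird: TP=40, FP=4+4+2+9+7=26, FN=14+12+14+12+9=61 → 80/167 = 0.4790
  fish: TP=26, FP=2+7+14+5+13=41, FN=1+5+2+1+5=14 → 52/107 = 0.4860
  horse: TP=36, FP=6+2+12+1+4=25, FN=8+7+9+5+4=33 → 72/130 = 0.5538
  frog: TP=38, FP=0+3+9+5+4=21, FN=6+8+7+13+4=38 → 76/135 = 0.5630
Highest is class 'cat' with F1 score = 0.675.

0.675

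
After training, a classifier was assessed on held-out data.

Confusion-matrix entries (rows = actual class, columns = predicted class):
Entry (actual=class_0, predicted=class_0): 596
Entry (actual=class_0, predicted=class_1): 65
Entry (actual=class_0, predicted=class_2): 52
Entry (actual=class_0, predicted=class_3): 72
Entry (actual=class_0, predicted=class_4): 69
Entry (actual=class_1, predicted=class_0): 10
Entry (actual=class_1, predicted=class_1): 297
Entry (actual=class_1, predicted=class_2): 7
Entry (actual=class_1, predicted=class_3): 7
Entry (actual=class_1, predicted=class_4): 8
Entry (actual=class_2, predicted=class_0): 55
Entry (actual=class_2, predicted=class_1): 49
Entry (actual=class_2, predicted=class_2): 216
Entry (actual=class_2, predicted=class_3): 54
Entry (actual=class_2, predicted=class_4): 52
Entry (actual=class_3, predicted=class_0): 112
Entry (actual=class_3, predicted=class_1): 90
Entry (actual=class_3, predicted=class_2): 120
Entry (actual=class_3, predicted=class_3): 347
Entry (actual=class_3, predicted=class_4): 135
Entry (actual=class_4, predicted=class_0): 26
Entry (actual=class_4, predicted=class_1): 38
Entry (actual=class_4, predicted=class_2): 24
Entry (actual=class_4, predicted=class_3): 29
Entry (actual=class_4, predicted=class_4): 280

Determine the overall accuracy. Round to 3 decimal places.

Accuracy = trace / total = (596+297+216+347+280=1736) / 2810 = 1736/2810 = 0.618

0.618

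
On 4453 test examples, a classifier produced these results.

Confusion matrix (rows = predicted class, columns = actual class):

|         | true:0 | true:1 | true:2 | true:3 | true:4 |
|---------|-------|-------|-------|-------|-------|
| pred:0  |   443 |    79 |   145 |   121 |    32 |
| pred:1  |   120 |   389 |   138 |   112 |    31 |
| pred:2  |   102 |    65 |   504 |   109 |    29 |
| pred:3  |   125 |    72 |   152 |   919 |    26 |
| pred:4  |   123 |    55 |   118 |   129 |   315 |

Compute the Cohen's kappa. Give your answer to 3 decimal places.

Observed agreement pₒ = trace/N = 2570/4453 = 0.5771
Expected agreement pₑ = Σ (rowᵢ·colᵢ)/N² = (913·820 + 660·790 + 1057·809 + 1390·1294 + 433·740)/4453² = 0.2140
κ = (pₒ − pₑ)/(1 − pₑ) = (0.5771 − 0.2140)/(1 − 0.2140) = 0.462

0.462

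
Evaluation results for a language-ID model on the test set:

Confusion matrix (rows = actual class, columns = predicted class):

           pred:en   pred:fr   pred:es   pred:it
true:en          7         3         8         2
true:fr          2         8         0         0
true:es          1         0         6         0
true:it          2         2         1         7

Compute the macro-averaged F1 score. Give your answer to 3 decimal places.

Per-class F1 score (2·TP/(2·TP+FP+FN)):
  en: TP=7, FP=2+1+2=5, FN=3+8+2=13 → 14/32 = 0.4375
  fr: TP=8, FP=3+0+2=5, FN=2+0+0=2 → 16/23 = 0.6957
  es: TP=6, FP=8+0+1=9, FN=1+0+0=1 → 12/22 = 0.5455
  it: TP=7, FP=2+0+0=2, FN=2+2+1=5 → 14/21 = 0.6667
Macro-F1 score = mean = (0.4375 + 0.6957 + 0.5455 + 0.6667) / 4 = 0.586

0.586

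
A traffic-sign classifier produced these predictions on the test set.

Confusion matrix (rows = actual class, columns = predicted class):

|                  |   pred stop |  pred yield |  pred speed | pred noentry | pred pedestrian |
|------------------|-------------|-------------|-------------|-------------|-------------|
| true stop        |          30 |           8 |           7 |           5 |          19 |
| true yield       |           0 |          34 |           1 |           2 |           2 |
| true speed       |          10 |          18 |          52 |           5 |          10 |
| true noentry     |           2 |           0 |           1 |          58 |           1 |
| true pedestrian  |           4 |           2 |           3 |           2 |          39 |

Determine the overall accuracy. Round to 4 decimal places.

0.6762

Accuracy = trace / total = (30+34+52+58+39=213) / 315 = 213/315 = 0.6762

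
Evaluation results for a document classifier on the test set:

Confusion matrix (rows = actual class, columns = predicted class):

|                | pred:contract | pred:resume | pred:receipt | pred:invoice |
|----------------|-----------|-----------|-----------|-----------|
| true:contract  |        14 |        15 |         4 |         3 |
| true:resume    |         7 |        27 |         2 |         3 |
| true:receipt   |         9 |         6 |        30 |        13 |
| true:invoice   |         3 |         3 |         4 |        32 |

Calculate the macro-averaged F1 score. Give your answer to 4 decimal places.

Per-class F1 score (2·TP/(2·TP+FP+FN)):
  contract: TP=14, FP=7+9+3=19, FN=15+4+3=22 → 28/69 = 0.40580
  resume: TP=27, FP=15+6+3=24, FN=7+2+3=12 → 54/90 = 0.60000
  receipt: TP=30, FP=4+2+4=10, FN=9+6+13=28 → 60/98 = 0.61224
  invoice: TP=32, FP=3+3+13=19, FN=3+3+4=10 → 64/93 = 0.68817
Macro-F1 score = mean = (0.40580 + 0.60000 + 0.61224 + 0.68817) / 4 = 0.5766

0.5766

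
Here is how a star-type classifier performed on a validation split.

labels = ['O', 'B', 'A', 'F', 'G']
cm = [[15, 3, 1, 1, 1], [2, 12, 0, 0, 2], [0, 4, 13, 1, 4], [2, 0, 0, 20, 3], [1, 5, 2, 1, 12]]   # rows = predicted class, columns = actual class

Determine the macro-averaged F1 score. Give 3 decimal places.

0.681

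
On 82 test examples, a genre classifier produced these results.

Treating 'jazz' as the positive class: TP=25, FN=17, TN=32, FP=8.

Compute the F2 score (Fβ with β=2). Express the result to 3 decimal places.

0.622

Fβ = (1+β²)·TP / ((1+β²)·TP + β²·FN + FP), with β²=4
= 5·25 / (5·25 + 4·17 + 8) = 0.622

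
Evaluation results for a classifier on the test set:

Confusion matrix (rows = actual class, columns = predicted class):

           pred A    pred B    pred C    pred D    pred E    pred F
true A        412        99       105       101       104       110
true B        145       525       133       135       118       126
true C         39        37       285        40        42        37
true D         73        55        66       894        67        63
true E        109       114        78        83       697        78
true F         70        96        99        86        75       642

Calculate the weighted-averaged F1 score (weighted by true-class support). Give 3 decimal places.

Per-class F1 score (2·TP/(2·TP+FP+FN)):
  A: TP=412, FP=145+39+73+109+70=436, FN=99+105+101+104+110=519 → 824/1779 = 0.4632
  B: TP=525, FP=99+37+55+114+96=401, FN=145+133+135+118+126=657 → 1050/2108 = 0.4981
  C: TP=285, FP=105+133+66+78+99=481, FN=39+37+40+42+37=195 → 570/1246 = 0.4575
  D: TP=894, FP=101+135+40+83+86=445, FN=73+55+66+67+63=324 → 1788/2557 = 0.6993
  E: TP=697, FP=104+118+42+67+75=406, FN=109+114+78+83+78=462 → 1394/2262 = 0.6163
  F: TP=642, FP=110+126+37+63+78=414, FN=70+96+99+86+75=426 → 1284/2124 = 0.6045
Weighted-F1 score = Σ (supportᵢ/N)·F1 scoreᵢ with N=6038: (931/6038)·0.4632 + (1182/6038)·0.4981 + (480/6038)·0.4575 + (1218/6038)·0.6993 + (1159/6038)·0.6163 + (1068/6038)·0.6045 = 0.572

0.572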